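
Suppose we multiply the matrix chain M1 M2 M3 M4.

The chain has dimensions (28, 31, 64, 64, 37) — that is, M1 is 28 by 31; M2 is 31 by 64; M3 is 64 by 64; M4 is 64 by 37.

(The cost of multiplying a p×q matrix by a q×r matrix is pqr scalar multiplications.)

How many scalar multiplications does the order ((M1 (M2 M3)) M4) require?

248832

(M2 M3): 31×64 by 64×64 → 31×64, cost 31·64·64 = 126976
(M1 (M2 M3)): 28×31 by 31×64 → 28×64, cost 28·31·64 = 55552; cumulative 182528
((M1 (M2 M3)) M4): 28×64 by 64×37 → 28×37, cost 28·64·37 = 66304; cumulative 248832
Total: 248832 scalar multiplications.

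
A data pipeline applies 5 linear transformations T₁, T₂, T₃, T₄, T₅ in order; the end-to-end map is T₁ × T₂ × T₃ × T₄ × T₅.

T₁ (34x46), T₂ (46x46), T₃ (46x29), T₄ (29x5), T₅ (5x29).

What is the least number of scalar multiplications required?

30000

Adjacent pairs: T₁T₂ = 34·46·46 = 71944; T₂T₃ = 46·46·29 = 61364; T₃T₄ = 46·29·5 = 6670; T₄T₅ = 29·5·29 = 4205.
Length 3: T₁..T₃: k=1: 0+61364+34·46·29=106720; k=2: 71944+0+34·46·29=117300 → min 106720 | T₂..T₄: k=2: 0+6670+46·46·5=17250; k=3: 61364+0+46·29·5=68034 → min 17250 | T₃..T₅: k=3: 0+4205+46·29·29=42891; k=4: 6670+0+46·5·29=13340 → min 13340.
Length 4: T₁..T₄: k=1: 0+17250+34·46·5=25070; k=2: 71944+6670+34·46·5=86434; k=3: 106720+0+34·29·5=111650 → min 25070 | T₂..T₅: k=2: 0+13340+46·46·29=74704; k=3: 61364+4205+46·29·29=104255; k=4: 17250+0+46·5·29=23920 → min 23920.
Length 5: T₁..T₅: k=1: 0+23920+34·46·29=69276; k=2: 71944+13340+34·46·29=130640; k=3: 106720+4205+34·29·29=139519; k=4: 25070+0+34·5·29=30000 → min 30000.
Optimal order: ((T₁ × (T₂ × (T₃ × T₄))) × T₅) with cost 30000.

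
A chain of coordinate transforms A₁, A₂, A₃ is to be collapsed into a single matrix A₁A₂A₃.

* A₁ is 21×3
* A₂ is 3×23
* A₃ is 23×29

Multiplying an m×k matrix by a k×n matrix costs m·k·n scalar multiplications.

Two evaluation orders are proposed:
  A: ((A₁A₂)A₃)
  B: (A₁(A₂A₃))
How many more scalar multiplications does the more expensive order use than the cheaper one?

Order A = ((A₁A₂)A₃): (A₁A₂): 21×3 by 3×23 → 21×23, cost 21·3·23 = 1449; ((A₁A₂)A₃): 21×23 by 23×29 → 21×29, cost 21·23·29 = 14007; cumulative 15456. Total 15456.
Order B = (A₁(A₂A₃)): (A₂A₃): 3×23 by 23×29 → 3×29, cost 3·23·29 = 2001; (A₁(A₂A₃)): 21×3 by 3×29 → 21×29, cost 21·3·29 = 1827; cumulative 3828. Total 3828.
Difference: |15456 − 3828| = 11628.

11628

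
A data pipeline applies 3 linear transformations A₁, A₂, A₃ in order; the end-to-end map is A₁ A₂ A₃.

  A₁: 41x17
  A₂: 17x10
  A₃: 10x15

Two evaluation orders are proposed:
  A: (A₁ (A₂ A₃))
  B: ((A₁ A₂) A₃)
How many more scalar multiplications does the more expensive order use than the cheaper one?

Order A = (A₁ (A₂ A₃)): (A₂ A₃): 17×10 by 10×15 → 17×15, cost 17·10·15 = 2550; (A₁ (A₂ A₃)): 41×17 by 17×15 → 41×15, cost 41·17·15 = 10455; cumulative 13005. Total 13005.
Order B = ((A₁ A₂) A₃): (A₁ A₂): 41×17 by 17×10 → 41×10, cost 41·17·10 = 6970; ((A₁ A₂) A₃): 41×10 by 10×15 → 41×15, cost 41·10·15 = 6150; cumulative 13120. Total 13120.
Difference: |13005 − 13120| = 115.

115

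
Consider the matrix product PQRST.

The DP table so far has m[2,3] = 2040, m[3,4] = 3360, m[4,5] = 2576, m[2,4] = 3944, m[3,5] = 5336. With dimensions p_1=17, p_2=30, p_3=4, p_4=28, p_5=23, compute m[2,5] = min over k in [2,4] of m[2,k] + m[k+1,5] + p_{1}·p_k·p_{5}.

6180

m[2,5] = min over k∈[2,4] of m[2,k]+m[k+1,5]+p_{1}·p_k·p_{5}.
k=2: 0 + 5336 + 17·30·23 = 17066; k=3: 2040 + 2576 + 17·4·23 = 6180; k=4: 3944 + 0 + 17·28·23 = 14892.
Minimum: 6180 at k=3.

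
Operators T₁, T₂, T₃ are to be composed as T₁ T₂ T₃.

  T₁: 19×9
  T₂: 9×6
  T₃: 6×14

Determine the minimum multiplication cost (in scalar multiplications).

2622

Order (T₁ (T₂ T₃)): (T₂ T₃): 9×6 by 6×14 → 9×14, cost 9·6·14 = 756; (T₁ (T₂ T₃)): 19×9 by 9×14 → 19×14, cost 19·9·14 = 2394; cumulative 3150. Total 3150.
Order ((T₁ T₂) T₃): (T₁ T₂): 19×9 by 9×6 → 19×6, cost 19·9·6 = 1026; ((T₁ T₂) T₃): 19×6 by 6×14 → 19×14, cost 19·6·14 = 1596; cumulative 2622. Total 2622.
Minimum: 2622.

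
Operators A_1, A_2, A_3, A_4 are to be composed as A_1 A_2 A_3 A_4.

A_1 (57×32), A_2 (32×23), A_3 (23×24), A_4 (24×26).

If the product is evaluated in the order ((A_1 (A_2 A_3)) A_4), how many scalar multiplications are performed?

97008

(A_2 A_3): 32×23 by 23×24 → 32×24, cost 32·23·24 = 17664
(A_1 (A_2 A_3)): 57×32 by 32×24 → 57×24, cost 57·32·24 = 43776; cumulative 61440
((A_1 (A_2 A_3)) A_4): 57×24 by 24×26 → 57×26, cost 57·24·26 = 35568; cumulative 97008
Total: 97008 scalar multiplications.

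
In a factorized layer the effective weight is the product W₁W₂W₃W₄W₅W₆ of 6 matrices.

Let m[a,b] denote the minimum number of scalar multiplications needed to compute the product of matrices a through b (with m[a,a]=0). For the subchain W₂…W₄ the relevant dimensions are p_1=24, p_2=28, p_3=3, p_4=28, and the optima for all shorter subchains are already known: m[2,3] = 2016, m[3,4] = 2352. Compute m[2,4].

4032

m[2,4] = min over k∈[2,3] of m[2,k]+m[k+1,4]+p_{1}·p_k·p_{4}.
k=2: 0 + 2352 + 24·28·28 = 21168; k=3: 2016 + 0 + 24·3·28 = 4032.
Minimum: 4032 at k=3.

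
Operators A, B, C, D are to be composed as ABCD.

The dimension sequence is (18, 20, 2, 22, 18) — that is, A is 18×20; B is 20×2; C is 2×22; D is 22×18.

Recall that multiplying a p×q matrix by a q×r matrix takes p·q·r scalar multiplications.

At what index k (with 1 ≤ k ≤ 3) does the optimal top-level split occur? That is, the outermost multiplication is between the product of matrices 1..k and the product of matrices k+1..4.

2

Adjacent pairs: AB = 18·20·2 = 720; BC = 20·2·22 = 880; CD = 2·22·18 = 792.
Length 3: A..C: k=1: 0+880+18·20·22=8800; k=2: 720+0+18·2·22=1512 → min 1512 | B..D: k=2: 0+792+20·2·18=1512; k=3: 880+0+20·22·18=8800 → min 1512.
Top-level splits: k=1: (A..A)·(B..D) → 0+1512+18·20·18 = 7992; k=2: (A..B)·(C..D) → 720+792+18·2·18 = 2160; k=3: (A..C)·(D..D) → 1512+0+18·22·18 = 8640.
Best split is after B, i.e. k = 2.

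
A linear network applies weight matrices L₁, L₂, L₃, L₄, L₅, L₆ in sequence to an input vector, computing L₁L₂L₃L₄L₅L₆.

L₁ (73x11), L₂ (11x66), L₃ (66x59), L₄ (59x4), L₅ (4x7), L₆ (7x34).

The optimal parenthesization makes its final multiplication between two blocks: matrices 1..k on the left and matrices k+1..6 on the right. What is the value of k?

4

Adjacent pairs: L₁L₂ = 73·11·66 = 52998; L₂L₃ = 11·66·59 = 42834; L₃L₄ = 66·59·4 = 15576; L₄L₅ = 59·4·7 = 1652; L₅L₆ = 4·7·34 = 952.
Length 3: L₁..L₃: k=1: 0+42834+73·11·59=90211; k=2: 52998+0+73·66·59=337260 → min 90211 | L₂..L₄: k=2: 0+15576+11·66·4=18480; k=3: 42834+0+11·59·4=45430 → min 18480 | L₃..L₅: k=3: 0+1652+66·59·7=28910; k=4: 15576+0+66·4·7=17424 → min 17424 | L₄..L₆: k=4: 0+952+59·4·34=8976; k=5: 1652+0+59·7·34=15694 → min 8976.
Length 4: L₁..L₄: k=1: 0+18480+73·11·4=21692; k=2: 52998+15576+73·66·4=87846; k=3: 90211+0+73·59·4=107439 → min 21692 | L₂..L₅: k=2: 0+17424+11·66·7=22506; k=3: 42834+1652+11·59·7=49029; k=4: 18480+0+11·4·7=18788 → min 18788 | L₃..L₆: k=3: 0+8976+66·59·34=141372; k=4: 15576+952+66·4·34=25504; k=5: 17424+0+66·7·34=33132 → min 25504.
Length 5: L₁..L₅: k=1: 0+18788+73·11·7=24409; k=2: 52998+17424+73·66·7=104148; k=3: 90211+1652+73·59·7=122012; k=4: 21692+0+73·4·7=23736 → min 23736 | L₂..L₆: k=2: 0+25504+11·66·34=50188; k=3: 42834+8976+11·59·34=73876; k=4: 18480+952+11·4·34=20928; k=5: 18788+0+11·7·34=21406 → min 20928.
Top-level splits: k=1: (L₁..L₁)·(L₂..L₆) → 0+20928+73·11·34 = 48230; k=2: (L₁..L₂)·(L₃..L₆) → 52998+25504+73·66·34 = 242314; k=3: (L₁..L₃)·(L₄..L₆) → 90211+8976+73·59·34 = 245625; k=4: (L₁..L₄)·(L₅..L₆) → 21692+952+73·4·34 = 32572; k=5: (L₁..L₅)·(L₆..L₆) → 23736+0+73·7·34 = 41110.
Best split is after L₄, i.e. k = 4.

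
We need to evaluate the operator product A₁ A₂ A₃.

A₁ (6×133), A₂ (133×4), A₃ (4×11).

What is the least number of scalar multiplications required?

3456

Order (A₁ (A₂ A₃)): (A₂ A₃): 133×4 by 4×11 → 133×11, cost 133·4·11 = 5852; (A₁ (A₂ A₃)): 6×133 by 133×11 → 6×11, cost 6·133·11 = 8778; cumulative 14630. Total 14630.
Order ((A₁ A₂) A₃): (A₁ A₂): 6×133 by 133×4 → 6×4, cost 6·133·4 = 3192; ((A₁ A₂) A₃): 6×4 by 4×11 → 6×11, cost 6·4·11 = 264; cumulative 3456. Total 3456.
Minimum: 3456.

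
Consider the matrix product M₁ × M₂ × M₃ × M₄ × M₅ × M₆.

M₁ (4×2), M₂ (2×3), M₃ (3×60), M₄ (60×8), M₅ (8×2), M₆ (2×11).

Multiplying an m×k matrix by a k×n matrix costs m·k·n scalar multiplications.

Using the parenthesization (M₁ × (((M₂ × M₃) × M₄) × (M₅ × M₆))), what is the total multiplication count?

(M₂ × M₃): 2×3 by 3×60 → 2×60, cost 2·3·60 = 360
((M₂ × M₃) × M₄): 2×60 by 60×8 → 2×8, cost 2·60·8 = 960; cumulative 1320
(M₅ × M₆): 8×2 by 2×11 → 8×11, cost 8·2·11 = 176
(((M₂ × M₃) × M₄) × (M₅ × M₆)): 2×8 by 8×11 → 2×11, cost 2·8·11 = 176; cumulative 1672
(M₁ × (((M₂ × M₃) × M₄) × (M₅ × M₆))): 4×2 by 2×11 → 4×11, cost 4·2·11 = 88; cumulative 1760
Total: 1760 scalar multiplications.

1760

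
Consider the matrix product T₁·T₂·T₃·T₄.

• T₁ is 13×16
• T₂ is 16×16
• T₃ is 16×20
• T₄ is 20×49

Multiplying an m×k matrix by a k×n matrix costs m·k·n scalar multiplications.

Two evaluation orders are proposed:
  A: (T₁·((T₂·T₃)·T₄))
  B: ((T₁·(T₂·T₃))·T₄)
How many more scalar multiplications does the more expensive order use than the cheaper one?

Order A = (T₁·((T₂·T₃)·T₄)): (T₂·T₃): 16×16 by 16×20 → 16×20, cost 16·16·20 = 5120; ((T₂·T₃)·T₄): 16×20 by 20×49 → 16×49, cost 16·20·49 = 15680; cumulative 20800; (T₁·((T₂·T₃)·T₄)): 13×16 by 16×49 → 13×49, cost 13·16·49 = 10192; cumulative 30992. Total 30992.
Order B = ((T₁·(T₂·T₃))·T₄): (T₂·T₃): 16×16 by 16×20 → 16×20, cost 16·16·20 = 5120; (T₁·(T₂·T₃)): 13×16 by 16×20 → 13×20, cost 13·16·20 = 4160; cumulative 9280; ((T₁·(T₂·T₃))·T₄): 13×20 by 20×49 → 13×49, cost 13·20·49 = 12740; cumulative 22020. Total 22020.
Difference: |30992 − 22020| = 8972.

8972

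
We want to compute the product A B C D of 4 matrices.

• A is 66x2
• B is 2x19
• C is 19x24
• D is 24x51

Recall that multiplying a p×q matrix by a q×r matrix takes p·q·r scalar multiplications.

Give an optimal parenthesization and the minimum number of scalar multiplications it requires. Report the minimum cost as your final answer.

Adjacent pairs: AB = 66·2·19 = 2508; BC = 2·19·24 = 912; CD = 19·24·51 = 23256.
Length 3: A..C: k=1: 0+912+66·2·24=4080; k=2: 2508+0+66·19·24=32604 → min 4080 | B..D: k=2: 0+23256+2·19·51=25194; k=3: 912+0+2·24·51=3360 → min 3360.
Length 4: A..D: k=1: 0+3360+66·2·51=10092; k=2: 2508+23256+66·19·51=89718; k=3: 4080+0+66·24·51=84864 → min 10092.
Optimal parenthesization: (A ((B C) D)) with cost 10092.

10092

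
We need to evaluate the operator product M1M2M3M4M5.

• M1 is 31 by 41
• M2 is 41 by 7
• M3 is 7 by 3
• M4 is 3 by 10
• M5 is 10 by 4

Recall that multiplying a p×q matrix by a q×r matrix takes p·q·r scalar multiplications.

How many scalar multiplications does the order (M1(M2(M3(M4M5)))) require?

6436

(M4M5): 3×10 by 10×4 → 3×4, cost 3·10·4 = 120
(M3(M4M5)): 7×3 by 3×4 → 7×4, cost 7·3·4 = 84; cumulative 204
(M2(M3(M4M5))): 41×7 by 7×4 → 41×4, cost 41·7·4 = 1148; cumulative 1352
(M1(M2(M3(M4M5)))): 31×41 by 41×4 → 31×4, cost 31·41·4 = 5084; cumulative 6436
Total: 6436 scalar multiplications.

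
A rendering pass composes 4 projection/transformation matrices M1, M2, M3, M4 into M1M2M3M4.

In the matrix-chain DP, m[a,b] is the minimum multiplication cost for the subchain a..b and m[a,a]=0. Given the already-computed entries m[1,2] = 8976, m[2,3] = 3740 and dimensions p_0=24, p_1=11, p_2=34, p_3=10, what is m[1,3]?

6380

m[1,3] = min over k∈[1,2] of m[1,k]+m[k+1,3]+p_{0}·p_k·p_{3}.
k=1: 0 + 3740 + 24·11·10 = 6380; k=2: 8976 + 0 + 24·34·10 = 17136.
Minimum: 6380 at k=1.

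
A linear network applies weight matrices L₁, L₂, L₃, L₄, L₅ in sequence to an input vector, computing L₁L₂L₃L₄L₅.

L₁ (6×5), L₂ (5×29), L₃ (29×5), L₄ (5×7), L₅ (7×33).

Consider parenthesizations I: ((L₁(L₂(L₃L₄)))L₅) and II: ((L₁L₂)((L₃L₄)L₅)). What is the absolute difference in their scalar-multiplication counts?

Order I = ((L₁(L₂(L₃L₄)))L₅): (L₃L₄): 29×5 by 5×7 → 29×7, cost 29·5·7 = 1015; (L₂(L₃L₄)): 5×29 by 29×7 → 5×7, cost 5·29·7 = 1015; cumulative 2030; (L₁(L₂(L₃L₄))): 6×5 by 5×7 → 6×7, cost 6·5·7 = 210; cumulative 2240; ((L₁(L₂(L₃L₄)))L₅): 6×7 by 7×33 → 6×33, cost 6·7·33 = 1386; cumulative 3626. Total 3626.
Order II = ((L₁L₂)((L₃L₄)L₅)): (L₁L₂): 6×5 by 5×29 → 6×29, cost 6·5·29 = 870; (L₃L₄): 29×5 by 5×7 → 29×7, cost 29·5·7 = 1015; ((L₃L₄)L₅): 29×7 by 7×33 → 29×33, cost 29·7·33 = 6699; cumulative 7714; ((L₁L₂)((L₃L₄)L₅)): 6×29 by 29×33 → 6×33, cost 6·29·33 = 5742; cumulative 14326. Total 14326.
Difference: |3626 − 14326| = 10700.

10700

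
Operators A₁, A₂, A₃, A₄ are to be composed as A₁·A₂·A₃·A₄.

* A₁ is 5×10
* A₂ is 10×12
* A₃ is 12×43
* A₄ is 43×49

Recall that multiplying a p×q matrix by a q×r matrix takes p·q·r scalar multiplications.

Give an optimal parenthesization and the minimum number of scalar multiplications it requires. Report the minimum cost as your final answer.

13715

Adjacent pairs: A₁A₂ = 5·10·12 = 600; A₂A₃ = 10·12·43 = 5160; A₃A₄ = 12·43·49 = 25284.
Length 3: A₁..A₃: k=1: 0+5160+5·10·43=7310; k=2: 600+0+5·12·43=3180 → min 3180 | A₂..A₄: k=2: 0+25284+10·12·49=31164; k=3: 5160+0+10·43·49=26230 → min 26230.
Length 4: A₁..A₄: k=1: 0+26230+5·10·49=28680; k=2: 600+25284+5·12·49=28824; k=3: 3180+0+5·43·49=13715 → min 13715.
Optimal parenthesization: (((A₁·A₂)·A₃)·A₄) with cost 13715.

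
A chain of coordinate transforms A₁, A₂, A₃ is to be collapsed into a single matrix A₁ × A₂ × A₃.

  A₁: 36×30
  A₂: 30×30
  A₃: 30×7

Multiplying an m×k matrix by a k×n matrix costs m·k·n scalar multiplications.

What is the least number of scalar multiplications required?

Order (A₁ × (A₂ × A₃)): (A₂ × A₃): 30×30 by 30×7 → 30×7, cost 30·30·7 = 6300; (A₁ × (A₂ × A₃)): 36×30 by 30×7 → 36×7, cost 36·30·7 = 7560; cumulative 13860. Total 13860.
Order ((A₁ × A₂) × A₃): (A₁ × A₂): 36×30 by 30×30 → 36×30, cost 36·30·30 = 32400; ((A₁ × A₂) × A₃): 36×30 by 30×7 → 36×7, cost 36·30·7 = 7560; cumulative 39960. Total 39960.
Minimum: 13860.

13860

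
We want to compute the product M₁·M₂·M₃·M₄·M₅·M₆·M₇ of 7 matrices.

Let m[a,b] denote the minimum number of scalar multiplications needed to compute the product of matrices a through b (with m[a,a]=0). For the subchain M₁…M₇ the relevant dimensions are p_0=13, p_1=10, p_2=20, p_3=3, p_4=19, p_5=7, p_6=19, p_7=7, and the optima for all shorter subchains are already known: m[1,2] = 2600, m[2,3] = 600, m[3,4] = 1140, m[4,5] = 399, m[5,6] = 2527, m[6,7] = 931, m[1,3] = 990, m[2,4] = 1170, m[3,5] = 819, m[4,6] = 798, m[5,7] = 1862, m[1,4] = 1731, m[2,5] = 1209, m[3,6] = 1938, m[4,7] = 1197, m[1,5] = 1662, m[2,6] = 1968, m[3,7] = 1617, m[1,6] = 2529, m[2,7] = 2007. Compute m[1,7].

2460

m[1,7] = min over k∈[1,6] of m[1,k]+m[k+1,7]+p_{0}·p_k·p_{7}.
k=1: 0 + 2007 + 13·10·7 = 2917; k=2: 2600 + 1617 + 13·20·7 = 6037; k=3: 990 + 1197 + 13·3·7 = 2460; k=4: 1731 + 1862 + 13·19·7 = 5322; k=5: 1662 + 931 + 13·7·7 = 3230; k=6: 2529 + 0 + 13·19·7 = 4258.
Minimum: 2460 at k=3.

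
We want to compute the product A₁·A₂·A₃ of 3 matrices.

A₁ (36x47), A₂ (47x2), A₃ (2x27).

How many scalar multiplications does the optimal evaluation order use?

Order (A₁·(A₂·A₃)): (A₂·A₃): 47×2 by 2×27 → 47×27, cost 47·2·27 = 2538; (A₁·(A₂·A₃)): 36×47 by 47×27 → 36×27, cost 36·47·27 = 45684; cumulative 48222. Total 48222.
Order ((A₁·A₂)·A₃): (A₁·A₂): 36×47 by 47×2 → 36×2, cost 36·47·2 = 3384; ((A₁·A₂)·A₃): 36×2 by 2×27 → 36×27, cost 36·2·27 = 1944; cumulative 5328. Total 5328.
Minimum: 5328.

5328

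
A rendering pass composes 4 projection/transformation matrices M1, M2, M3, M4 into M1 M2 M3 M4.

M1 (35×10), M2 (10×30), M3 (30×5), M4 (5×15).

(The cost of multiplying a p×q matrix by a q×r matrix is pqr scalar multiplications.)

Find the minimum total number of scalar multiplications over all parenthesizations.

Adjacent pairs: M1M2 = 35·10·30 = 10500; M2M3 = 10·30·5 = 1500; M3M4 = 30·5·15 = 2250.
Length 3: M1..M3: k=1: 0+1500+35·10·5=3250; k=2: 10500+0+35·30·5=15750 → min 3250 | M2..M4: k=2: 0+2250+10·30·15=6750; k=3: 1500+0+10·5·15=2250 → min 2250.
Length 4: M1..M4: k=1: 0+2250+35·10·15=7500; k=2: 10500+2250+35·30·15=28500; k=3: 3250+0+35·5·15=5875 → min 5875.
Optimal order: ((M1 (M2 M3)) M4) with cost 5875.

5875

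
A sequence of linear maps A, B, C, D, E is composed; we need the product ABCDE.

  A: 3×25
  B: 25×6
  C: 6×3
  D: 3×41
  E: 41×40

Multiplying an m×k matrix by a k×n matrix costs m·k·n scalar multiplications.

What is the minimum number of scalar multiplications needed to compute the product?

Adjacent pairs: AB = 3·25·6 = 450; BC = 25·6·3 = 450; CD = 6·3·41 = 738; DE = 3·41·40 = 4920.
Length 3: A..C: k=1: 0+450+3·25·3=675; k=2: 450+0+3·6·3=504 → min 504 | B..D: k=2: 0+738+25·6·41=6888; k=3: 450+0+25·3·41=3525 → min 3525 | C..E: k=3: 0+4920+6·3·40=5640; k=4: 738+0+6·41·40=10578 → min 5640.
Length 4: A..D: k=1: 0+3525+3·25·41=6600; k=2: 450+738+3·6·41=1926; k=3: 504+0+3·3·41=873 → min 873 | B..E: k=2: 0+5640+25·6·40=11640; k=3: 450+4920+25·3·40=8370; k=4: 3525+0+25·41·40=44525 → min 8370.
Length 5: A..E: k=1: 0+8370+3·25·40=11370; k=2: 450+5640+3·6·40=6810; k=3: 504+4920+3·3·40=5784; k=4: 873+0+3·41·40=5793 → min 5784.
Optimal order: (((AB)C)(DE)) with cost 5784.

5784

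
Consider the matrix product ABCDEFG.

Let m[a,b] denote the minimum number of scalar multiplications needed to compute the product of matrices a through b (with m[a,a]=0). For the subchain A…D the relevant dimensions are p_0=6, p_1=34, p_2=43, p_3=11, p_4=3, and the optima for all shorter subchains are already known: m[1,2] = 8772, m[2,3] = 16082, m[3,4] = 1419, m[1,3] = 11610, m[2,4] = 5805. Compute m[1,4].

6417

m[1,4] = min over k∈[1,3] of m[1,k]+m[k+1,4]+p_{0}·p_k·p_{4}.
k=1: 0 + 5805 + 6·34·3 = 6417; k=2: 8772 + 1419 + 6·43·3 = 10965; k=3: 11610 + 0 + 6·11·3 = 11808.
Minimum: 6417 at k=1.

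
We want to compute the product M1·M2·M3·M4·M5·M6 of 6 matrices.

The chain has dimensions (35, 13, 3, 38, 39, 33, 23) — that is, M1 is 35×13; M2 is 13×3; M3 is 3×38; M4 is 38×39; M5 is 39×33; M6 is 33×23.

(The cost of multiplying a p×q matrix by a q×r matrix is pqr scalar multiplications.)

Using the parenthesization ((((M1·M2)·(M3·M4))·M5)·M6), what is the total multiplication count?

81516

(M1·M2): 35×13 by 13×3 → 35×3, cost 35·13·3 = 1365
(M3·M4): 3×38 by 38×39 → 3×39, cost 3·38·39 = 4446
((M1·M2)·(M3·M4)): 35×3 by 3×39 → 35×39, cost 35·3·39 = 4095; cumulative 9906
(((M1·M2)·(M3·M4))·M5): 35×39 by 39×33 → 35×33, cost 35·39·33 = 45045; cumulative 54951
((((M1·M2)·(M3·M4))·M5)·M6): 35×33 by 33×23 → 35×23, cost 35·33·23 = 26565; cumulative 81516
Total: 81516 scalar multiplications.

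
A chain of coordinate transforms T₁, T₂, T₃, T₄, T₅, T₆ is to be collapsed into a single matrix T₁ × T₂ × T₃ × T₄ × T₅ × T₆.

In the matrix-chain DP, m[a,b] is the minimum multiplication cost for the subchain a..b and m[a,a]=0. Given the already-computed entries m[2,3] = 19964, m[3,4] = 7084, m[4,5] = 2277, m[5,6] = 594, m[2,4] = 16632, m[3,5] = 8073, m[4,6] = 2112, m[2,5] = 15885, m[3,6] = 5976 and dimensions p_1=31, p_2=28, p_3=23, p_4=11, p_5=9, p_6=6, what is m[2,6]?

11184

m[2,6] = min over k∈[2,5] of m[2,k]+m[k+1,6]+p_{1}·p_k·p_{6}.
k=2: 0 + 5976 + 31·28·6 = 11184; k=3: 19964 + 2112 + 31·23·6 = 26354; k=4: 16632 + 594 + 31·11·6 = 19272; k=5: 15885 + 0 + 31·9·6 = 17559.
Minimum: 11184 at k=2.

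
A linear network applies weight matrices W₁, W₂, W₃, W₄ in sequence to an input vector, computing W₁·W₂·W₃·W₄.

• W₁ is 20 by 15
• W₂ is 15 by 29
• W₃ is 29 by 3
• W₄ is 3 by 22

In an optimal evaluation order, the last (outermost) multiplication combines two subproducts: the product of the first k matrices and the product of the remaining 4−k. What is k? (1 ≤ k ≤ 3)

3

Adjacent pairs: W₁W₂ = 20·15·29 = 8700; W₂W₃ = 15·29·3 = 1305; W₃W₄ = 29·3·22 = 1914.
Length 3: W₁..W₃: k=1: 0+1305+20·15·3=2205; k=2: 8700+0+20·29·3=10440 → min 2205 | W₂..W₄: k=2: 0+1914+15·29·22=11484; k=3: 1305+0+15·3·22=2295 → min 2295.
Top-level splits: k=1: (W₁..W₁)·(W₂..W₄) → 0+2295+20·15·22 = 8895; k=2: (W₁..W₂)·(W₃..W₄) → 8700+1914+20·29·22 = 23374; k=3: (W₁..W₃)·(W₄..W₄) → 2205+0+20·3·22 = 3525.
Best split is after W₃, i.e. k = 3.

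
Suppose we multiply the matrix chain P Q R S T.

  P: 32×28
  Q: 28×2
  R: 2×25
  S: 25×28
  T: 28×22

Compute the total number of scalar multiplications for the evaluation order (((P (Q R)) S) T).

(Q R): 28×2 by 2×25 → 28×25, cost 28·2·25 = 1400
(P (Q R)): 32×28 by 28×25 → 32×25, cost 32·28·25 = 22400; cumulative 23800
((P (Q R)) S): 32×25 by 25×28 → 32×28, cost 32·25·28 = 22400; cumulative 46200
(((P (Q R)) S) T): 32×28 by 28×22 → 32×22, cost 32·28·22 = 19712; cumulative 65912
Total: 65912 scalar multiplications.

65912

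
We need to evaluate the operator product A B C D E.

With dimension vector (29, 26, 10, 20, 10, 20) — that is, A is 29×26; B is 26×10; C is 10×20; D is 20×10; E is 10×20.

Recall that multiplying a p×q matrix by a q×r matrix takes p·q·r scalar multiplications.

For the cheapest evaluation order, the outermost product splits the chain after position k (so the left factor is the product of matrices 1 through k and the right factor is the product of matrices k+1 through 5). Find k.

Adjacent pairs: AB = 29·26·10 = 7540; BC = 26·10·20 = 5200; CD = 10·20·10 = 2000; DE = 20·10·20 = 4000.
Length 3: A..C: k=1: 0+5200+29·26·20=20280; k=2: 7540+0+29·10·20=13340 → min 13340 | B..D: k=2: 0+2000+26·10·10=4600; k=3: 5200+0+26·20·10=10400 → min 4600 | C..E: k=3: 0+4000+10·20·20=8000; k=4: 2000+0+10·10·20=4000 → min 4000.
Length 4: A..D: k=1: 0+4600+29·26·10=12140; k=2: 7540+2000+29·10·10=12440; k=3: 13340+0+29·20·10=19140 → min 12140 | B..E: k=2: 0+4000+26·10·20=9200; k=3: 5200+4000+26·20·20=19600; k=4: 4600+0+26·10·20=9800 → min 9200.
Top-level splits: k=1: (A..A)·(B..E) → 0+9200+29·26·20 = 24280; k=2: (A..B)·(C..E) → 7540+4000+29·10·20 = 17340; k=3: (A..C)·(D..E) → 13340+4000+29·20·20 = 28940; k=4: (A..D)·(E..E) → 12140+0+29·10·20 = 17940.
Best split is after B, i.e. k = 2.

2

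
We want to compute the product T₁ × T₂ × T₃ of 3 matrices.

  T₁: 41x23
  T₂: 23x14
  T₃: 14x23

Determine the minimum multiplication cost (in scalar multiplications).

Order (T₁ × (T₂ × T₃)): (T₂ × T₃): 23×14 by 14×23 → 23×23, cost 23·14·23 = 7406; (T₁ × (T₂ × T₃)): 41×23 by 23×23 → 41×23, cost 41·23·23 = 21689; cumulative 29095. Total 29095.
Order ((T₁ × T₂) × T₃): (T₁ × T₂): 41×23 by 23×14 → 41×14, cost 41·23·14 = 13202; ((T₁ × T₂) × T₃): 41×14 by 14×23 → 41×23, cost 41·14·23 = 13202; cumulative 26404. Total 26404.
Minimum: 26404.

26404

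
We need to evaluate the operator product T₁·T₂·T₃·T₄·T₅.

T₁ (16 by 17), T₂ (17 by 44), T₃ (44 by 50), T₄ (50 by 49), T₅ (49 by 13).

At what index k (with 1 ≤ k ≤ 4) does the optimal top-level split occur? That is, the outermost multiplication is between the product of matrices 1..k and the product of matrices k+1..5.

1

Adjacent pairs: T₁T₂ = 16·17·44 = 11968; T₂T₃ = 17·44·50 = 37400; T₃T₄ = 44·50·49 = 107800; T₄T₅ = 50·49·13 = 31850.
Length 3: T₁..T₃: k=1: 0+37400+16·17·50=51000; k=2: 11968+0+16·44·50=47168 → min 47168 | T₂..T₄: k=2: 0+107800+17·44·49=144452; k=3: 37400+0+17·50·49=79050 → min 79050 | T₃..T₅: k=3: 0+31850+44·50·13=60450; k=4: 107800+0+44·49·13=135828 → min 60450.
Length 4: T₁..T₄: k=1: 0+79050+16·17·49=92378; k=2: 11968+107800+16·44·49=154264; k=3: 47168+0+16·50·49=86368 → min 86368 | T₂..T₅: k=2: 0+60450+17·44·13=70174; k=3: 37400+31850+17·50·13=80300; k=4: 79050+0+17·49·13=89879 → min 70174.
Top-level splits: k=1: (T₁..T₁)·(T₂..T₅) → 0+70174+16·17·13 = 73710; k=2: (T₁..T₂)·(T₃..T₅) → 11968+60450+16·44·13 = 81570; k=3: (T₁..T₃)·(T₄..T₅) → 47168+31850+16·50·13 = 89418; k=4: (T₁..T₄)·(T₅..T₅) → 86368+0+16·49·13 = 96560.
Best split is after T₁, i.e. k = 1.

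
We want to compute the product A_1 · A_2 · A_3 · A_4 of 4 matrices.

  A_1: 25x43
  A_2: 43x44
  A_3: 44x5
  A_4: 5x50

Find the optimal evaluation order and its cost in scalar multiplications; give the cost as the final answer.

21085

Adjacent pairs: A_1A_2 = 25·43·44 = 47300; A_2A_3 = 43·44·5 = 9460; A_3A_4 = 44·5·50 = 11000.
Length 3: A_1..A_3: k=1: 0+9460+25·43·5=14835; k=2: 47300+0+25·44·5=52800 → min 14835 | A_2..A_4: k=2: 0+11000+43·44·50=105600; k=3: 9460+0+43·5·50=20210 → min 20210.
Length 4: A_1..A_4: k=1: 0+20210+25·43·50=73960; k=2: 47300+11000+25·44·50=113300; k=3: 14835+0+25·5·50=21085 → min 21085.
Optimal parenthesization: ((A_1 · (A_2 · A_3)) · A_4) with cost 21085.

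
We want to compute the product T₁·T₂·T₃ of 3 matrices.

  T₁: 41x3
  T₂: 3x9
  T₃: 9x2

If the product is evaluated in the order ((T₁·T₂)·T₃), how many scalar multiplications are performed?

(T₁·T₂): 41×3 by 3×9 → 41×9, cost 41·3·9 = 1107
((T₁·T₂)·T₃): 41×9 by 9×2 → 41×2, cost 41·9·2 = 738; cumulative 1845
Total: 1845 scalar multiplications.

1845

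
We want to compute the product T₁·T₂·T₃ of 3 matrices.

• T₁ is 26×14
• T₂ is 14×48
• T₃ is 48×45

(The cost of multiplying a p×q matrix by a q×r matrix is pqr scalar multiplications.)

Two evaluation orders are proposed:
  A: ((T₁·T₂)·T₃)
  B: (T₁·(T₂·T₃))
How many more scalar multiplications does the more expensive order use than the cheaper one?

Order A = ((T₁·T₂)·T₃): (T₁·T₂): 26×14 by 14×48 → 26×48, cost 26·14·48 = 17472; ((T₁·T₂)·T₃): 26×48 by 48×45 → 26×45, cost 26·48·45 = 56160; cumulative 73632. Total 73632.
Order B = (T₁·(T₂·T₃)): (T₂·T₃): 14×48 by 48×45 → 14×45, cost 14·48·45 = 30240; (T₁·(T₂·T₃)): 26×14 by 14×45 → 26×45, cost 26·14·45 = 16380; cumulative 46620. Total 46620.
Difference: |73632 − 46620| = 27012.

27012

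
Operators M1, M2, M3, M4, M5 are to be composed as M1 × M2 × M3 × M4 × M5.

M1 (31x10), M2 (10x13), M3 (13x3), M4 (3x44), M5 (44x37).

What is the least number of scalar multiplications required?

Adjacent pairs: M1M2 = 31·10·13 = 4030; M2M3 = 10·13·3 = 390; M3M4 = 13·3·44 = 1716; M4M5 = 3·44·37 = 4884.
Length 3: M1..M3: k=1: 0+390+31·10·3=1320; k=2: 4030+0+31·13·3=5239 → min 1320 | M2..M4: k=2: 0+1716+10·13·44=7436; k=3: 390+0+10·3·44=1710 → min 1710 | M3..M5: k=3: 0+4884+13·3·37=6327; k=4: 1716+0+13·44·37=22880 → min 6327.
Length 4: M1..M4: k=1: 0+1710+31·10·44=15350; k=2: 4030+1716+31·13·44=23478; k=3: 1320+0+31·3·44=5412 → min 5412 | M2..M5: k=2: 0+6327+10·13·37=11137; k=3: 390+4884+10·3·37=6384; k=4: 1710+0+10·44·37=17990 → min 6384.
Length 5: M1..M5: k=1: 0+6384+31·10·37=17854; k=2: 4030+6327+31·13·37=25268; k=3: 1320+4884+31·3·37=9645; k=4: 5412+0+31·44·37=55880 → min 9645.
Optimal order: ((M1 × (M2 × M3)) × (M4 × M5)) with cost 9645.

9645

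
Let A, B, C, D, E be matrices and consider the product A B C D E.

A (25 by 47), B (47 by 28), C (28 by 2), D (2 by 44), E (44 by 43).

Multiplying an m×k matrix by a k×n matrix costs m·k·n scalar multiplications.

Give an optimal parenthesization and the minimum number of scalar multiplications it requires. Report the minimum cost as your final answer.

Adjacent pairs: AB = 25·47·28 = 32900; BC = 47·28·2 = 2632; CD = 28·2·44 = 2464; DE = 2·44·43 = 3784.
Length 3: A..C: k=1: 0+2632+25·47·2=4982; k=2: 32900+0+25·28·2=34300 → min 4982 | B..D: k=2: 0+2464+47·28·44=60368; k=3: 2632+0+47·2·44=6768 → min 6768 | C..E: k=3: 0+3784+28·2·43=6192; k=4: 2464+0+28·44·43=55440 → min 6192.
Length 4: A..D: k=1: 0+6768+25·47·44=58468; k=2: 32900+2464+25·28·44=66164; k=3: 4982+0+25·2·44=7182 → min 7182 | B..E: k=2: 0+6192+47·28·43=62780; k=3: 2632+3784+47·2·43=10458; k=4: 6768+0+47·44·43=95692 → min 10458.
Length 5: A..E: k=1: 0+10458+25·47·43=60983; k=2: 32900+6192+25·28·43=69192; k=3: 4982+3784+25·2·43=10916; k=4: 7182+0+25·44·43=54482 → min 10916.
Optimal parenthesization: ((A (B C)) (D E)) with cost 10916.

10916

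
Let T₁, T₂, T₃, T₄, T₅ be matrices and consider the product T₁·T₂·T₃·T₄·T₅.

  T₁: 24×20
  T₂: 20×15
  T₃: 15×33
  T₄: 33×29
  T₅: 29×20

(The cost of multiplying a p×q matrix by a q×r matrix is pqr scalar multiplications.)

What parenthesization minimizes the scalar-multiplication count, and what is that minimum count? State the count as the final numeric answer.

Adjacent pairs: T₁T₂ = 24·20·15 = 7200; T₂T₃ = 20·15·33 = 9900; T₃T₄ = 15·33·29 = 14355; T₄T₅ = 33·29·20 = 19140.
Length 3: T₁..T₃: k=1: 0+9900+24·20·33=25740; k=2: 7200+0+24·15·33=19080 → min 19080 | T₂..T₄: k=2: 0+14355+20·15·29=23055; k=3: 9900+0+20·33·29=29040 → min 23055 | T₃..T₅: k=3: 0+19140+15·33·20=29040; k=4: 14355+0+15·29·20=23055 → min 23055.
Length 4: T₁..T₄: k=1: 0+23055+24·20·29=36975; k=2: 7200+14355+24·15·29=31995; k=3: 19080+0+24·33·29=42048 → min 31995 | T₂..T₅: k=2: 0+23055+20·15·20=29055; k=3: 9900+19140+20·33·20=42240; k=4: 23055+0+20·29·20=34655 → min 29055.
Length 5: T₁..T₅: k=1: 0+29055+24·20·20=38655; k=2: 7200+23055+24·15·20=37455; k=3: 19080+19140+24·33·20=54060; k=4: 31995+0+24·29·20=45915 → min 37455.
Optimal parenthesization: ((T₁·T₂)·((T₃·T₄)·T₅)) with cost 37455.

37455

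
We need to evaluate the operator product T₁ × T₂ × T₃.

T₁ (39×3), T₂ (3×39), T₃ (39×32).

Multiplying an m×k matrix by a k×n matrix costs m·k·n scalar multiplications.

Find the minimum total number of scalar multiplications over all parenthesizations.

7488

Order (T₁ × (T₂ × T₃)): (T₂ × T₃): 3×39 by 39×32 → 3×32, cost 3·39·32 = 3744; (T₁ × (T₂ × T₃)): 39×3 by 3×32 → 39×32, cost 39·3·32 = 3744; cumulative 7488. Total 7488.
Order ((T₁ × T₂) × T₃): (T₁ × T₂): 39×3 by 3×39 → 39×39, cost 39·3·39 = 4563; ((T₁ × T₂) × T₃): 39×39 by 39×32 → 39×32, cost 39·39·32 = 48672; cumulative 53235. Total 53235.
Minimum: 7488.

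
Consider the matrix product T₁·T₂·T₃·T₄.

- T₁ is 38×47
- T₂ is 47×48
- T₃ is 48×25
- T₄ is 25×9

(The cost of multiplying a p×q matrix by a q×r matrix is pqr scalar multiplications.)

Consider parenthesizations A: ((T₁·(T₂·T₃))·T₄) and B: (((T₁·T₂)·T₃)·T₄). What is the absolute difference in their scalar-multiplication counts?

30278

Order A = ((T₁·(T₂·T₃))·T₄): (T₂·T₃): 47×48 by 48×25 → 47×25, cost 47·48·25 = 56400; (T₁·(T₂·T₃)): 38×47 by 47×25 → 38×25, cost 38·47·25 = 44650; cumulative 101050; ((T₁·(T₂·T₃))·T₄): 38×25 by 25×9 → 38×9, cost 38·25·9 = 8550; cumulative 109600. Total 109600.
Order B = (((T₁·T₂)·T₃)·T₄): (T₁·T₂): 38×47 by 47×48 → 38×48, cost 38·47·48 = 85728; ((T₁·T₂)·T₃): 38×48 by 48×25 → 38×25, cost 38·48·25 = 45600; cumulative 131328; (((T₁·T₂)·T₃)·T₄): 38×25 by 25×9 → 38×9, cost 38·25·9 = 8550; cumulative 139878. Total 139878.
Difference: |109600 − 139878| = 30278.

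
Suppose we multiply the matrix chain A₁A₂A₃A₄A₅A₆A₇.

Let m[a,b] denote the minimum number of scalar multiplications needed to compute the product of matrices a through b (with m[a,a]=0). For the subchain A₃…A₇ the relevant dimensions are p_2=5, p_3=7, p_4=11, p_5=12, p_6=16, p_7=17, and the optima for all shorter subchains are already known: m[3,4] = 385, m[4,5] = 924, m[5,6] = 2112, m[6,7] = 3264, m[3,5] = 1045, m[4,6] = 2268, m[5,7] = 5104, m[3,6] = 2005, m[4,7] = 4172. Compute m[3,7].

m[3,7] = min over k∈[3,6] of m[3,k]+m[k+1,7]+p_{2}·p_k·p_{7}.
k=3: 0 + 4172 + 5·7·17 = 4767; k=4: 385 + 5104 + 5·11·17 = 6424; k=5: 1045 + 3264 + 5·12·17 = 5329; k=6: 2005 + 0 + 5·16·17 = 3365.
Minimum: 3365 at k=6.

3365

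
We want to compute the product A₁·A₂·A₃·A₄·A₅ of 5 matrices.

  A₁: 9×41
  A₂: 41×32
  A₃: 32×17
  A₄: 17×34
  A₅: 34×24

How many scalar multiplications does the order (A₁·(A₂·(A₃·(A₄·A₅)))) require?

(A₄·A₅): 17×34 by 34×24 → 17×24, cost 17·34·24 = 13872
(A₃·(A₄·A₅)): 32×17 by 17×24 → 32×24, cost 32·17·24 = 13056; cumulative 26928
(A₂·(A₃·(A₄·A₅))): 41×32 by 32×24 → 41×24, cost 41·32·24 = 31488; cumulative 58416
(A₁·(A₂·(A₃·(A₄·A₅)))): 9×41 by 41×24 → 9×24, cost 9·41·24 = 8856; cumulative 67272
Total: 67272 scalar multiplications.

67272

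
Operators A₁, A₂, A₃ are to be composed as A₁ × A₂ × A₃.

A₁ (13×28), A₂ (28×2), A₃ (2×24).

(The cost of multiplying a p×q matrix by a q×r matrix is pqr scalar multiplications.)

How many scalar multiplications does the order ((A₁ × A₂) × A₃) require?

1352

(A₁ × A₂): 13×28 by 28×2 → 13×2, cost 13·28·2 = 728
((A₁ × A₂) × A₃): 13×2 by 2×24 → 13×24, cost 13·2·24 = 624; cumulative 1352
Total: 1352 scalar multiplications.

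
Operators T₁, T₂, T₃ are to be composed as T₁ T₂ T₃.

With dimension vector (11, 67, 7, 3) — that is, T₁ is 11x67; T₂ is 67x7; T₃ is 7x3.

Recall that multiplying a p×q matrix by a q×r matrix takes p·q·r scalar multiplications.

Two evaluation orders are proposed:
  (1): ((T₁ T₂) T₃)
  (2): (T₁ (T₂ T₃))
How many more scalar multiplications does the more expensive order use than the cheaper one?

1772

Order (1) = ((T₁ T₂) T₃): (T₁ T₂): 11×67 by 67×7 → 11×7, cost 11·67·7 = 5159; ((T₁ T₂) T₃): 11×7 by 7×3 → 11×3, cost 11·7·3 = 231; cumulative 5390. Total 5390.
Order (2) = (T₁ (T₂ T₃)): (T₂ T₃): 67×7 by 7×3 → 67×3, cost 67·7·3 = 1407; (T₁ (T₂ T₃)): 11×67 by 67×3 → 11×3, cost 11·67·3 = 2211; cumulative 3618. Total 3618.
Difference: |5390 − 3618| = 1772.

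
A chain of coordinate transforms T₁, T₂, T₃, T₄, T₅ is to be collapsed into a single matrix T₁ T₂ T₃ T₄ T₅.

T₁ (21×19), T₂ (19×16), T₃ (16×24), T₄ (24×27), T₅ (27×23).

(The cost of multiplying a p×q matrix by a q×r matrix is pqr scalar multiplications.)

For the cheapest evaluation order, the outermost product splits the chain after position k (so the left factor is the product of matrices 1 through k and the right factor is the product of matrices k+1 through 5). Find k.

Adjacent pairs: T₁T₂ = 21·19·16 = 6384; T₂T₃ = 19·16·24 = 7296; T₃T₄ = 16·24·27 = 10368; T₄T₅ = 24·27·23 = 14904.
Length 3: T₁..T₃: k=1: 0+7296+21·19·24=16872; k=2: 6384+0+21·16·24=14448 → min 14448 | T₂..T₄: k=2: 0+10368+19·16·27=18576; k=3: 7296+0+19·24·27=19608 → min 18576 | T₃..T₅: k=3: 0+14904+16·24·23=23736; k=4: 10368+0+16·27·23=20304 → min 20304.
Length 4: T₁..T₄: k=1: 0+18576+21·19·27=29349; k=2: 6384+10368+21·16·27=25824; k=3: 14448+0+21·24·27=28056 → min 25824 | T₂..T₅: k=2: 0+20304+19·16·23=27296; k=3: 7296+14904+19·24·23=32688; k=4: 18576+0+19·27·23=30375 → min 27296.
Top-level splits: k=1: (T₁..T₁)·(T₂..T₅) → 0+27296+21·19·23 = 36473; k=2: (T₁..T₂)·(T₃..T₅) → 6384+20304+21·16·23 = 34416; k=3: (T₁..T₃)·(T₄..T₅) → 14448+14904+21·24·23 = 40944; k=4: (T₁..T₄)·(T₅..T₅) → 25824+0+21·27·23 = 38865.
Best split is after T₂, i.e. k = 2.

2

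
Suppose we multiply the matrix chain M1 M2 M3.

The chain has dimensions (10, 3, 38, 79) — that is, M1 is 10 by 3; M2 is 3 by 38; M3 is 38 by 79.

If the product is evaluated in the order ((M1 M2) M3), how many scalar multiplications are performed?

(M1 M2): 10×3 by 3×38 → 10×38, cost 10·3·38 = 1140
((M1 M2) M3): 10×38 by 38×79 → 10×79, cost 10·38·79 = 30020; cumulative 31160
Total: 31160 scalar multiplications.

31160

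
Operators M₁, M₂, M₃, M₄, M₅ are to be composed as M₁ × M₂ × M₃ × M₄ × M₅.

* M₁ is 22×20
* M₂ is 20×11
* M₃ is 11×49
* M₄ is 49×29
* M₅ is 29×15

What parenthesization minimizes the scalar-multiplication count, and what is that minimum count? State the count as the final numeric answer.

Adjacent pairs: M₁M₂ = 22·20·11 = 4840; M₂M₃ = 20·11·49 = 10780; M₃M₄ = 11·49·29 = 15631; M₄M₅ = 49·29·15 = 21315.
Length 3: M₁..M₃: k=1: 0+10780+22·20·49=32340; k=2: 4840+0+22·11·49=16698 → min 16698 | M₂..M₄: k=2: 0+15631+20·11·29=22011; k=3: 10780+0+20·49·29=39200 → min 22011 | M₃..M₅: k=3: 0+21315+11·49·15=29400; k=4: 15631+0+11·29·15=20416 → min 20416.
Length 4: M₁..M₄: k=1: 0+22011+22·20·29=34771; k=2: 4840+15631+22·11·29=27489; k=3: 16698+0+22·49·29=47960 → min 27489 | M₂..M₅: k=2: 0+20416+20·11·15=23716; k=3: 10780+21315+20·49·15=46795; k=4: 22011+0+20·29·15=30711 → min 23716.
Length 5: M₁..M₅: k=1: 0+23716+22·20·15=30316; k=2: 4840+20416+22·11·15=28886; k=3: 16698+21315+22·49·15=54183; k=4: 27489+0+22·29·15=37059 → min 28886.
Optimal parenthesization: ((M₁ × M₂) × ((M₃ × M₄) × M₅)) with cost 28886.

28886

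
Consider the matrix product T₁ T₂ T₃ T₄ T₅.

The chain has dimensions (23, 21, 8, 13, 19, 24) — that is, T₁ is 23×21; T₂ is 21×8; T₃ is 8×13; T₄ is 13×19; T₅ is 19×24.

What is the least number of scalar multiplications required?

Adjacent pairs: T₁T₂ = 23·21·8 = 3864; T₂T₃ = 21·8·13 = 2184; T₃T₄ = 8·13·19 = 1976; T₄T₅ = 13·19·24 = 5928.
Length 3: T₁..T₃: k=1: 0+2184+23·21·13=8463; k=2: 3864+0+23·8·13=6256 → min 6256 | T₂..T₄: k=2: 0+1976+21·8·19=5168; k=3: 2184+0+21·13·19=7371 → min 5168 | T₃..T₅: k=3: 0+5928+8·13·24=8424; k=4: 1976+0+8·19·24=5624 → min 5624.
Length 4: T₁..T₄: k=1: 0+5168+23·21·19=14345; k=2: 3864+1976+23·8·19=9336; k=3: 6256+0+23·13·19=11937 → min 9336 | T₂..T₅: k=2: 0+5624+21·8·24=9656; k=3: 2184+5928+21·13·24=14664; k=4: 5168+0+21·19·24=14744 → min 9656.
Length 5: T₁..T₅: k=1: 0+9656+23·21·24=21248; k=2: 3864+5624+23·8·24=13904; k=3: 6256+5928+23·13·24=19360; k=4: 9336+0+23·19·24=19824 → min 13904.
Optimal order: ((T₁ T₂) ((T₃ T₄) T₅)) with cost 13904.

13904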